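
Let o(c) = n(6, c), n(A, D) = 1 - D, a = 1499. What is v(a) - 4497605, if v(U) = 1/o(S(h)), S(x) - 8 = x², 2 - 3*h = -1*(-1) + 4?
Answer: -35980841/8 ≈ -4.4976e+6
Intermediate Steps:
h = -1 (h = ⅔ - (-1*(-1) + 4)/3 = ⅔ - (1 + 4)/3 = ⅔ - ⅓*5 = ⅔ - 5/3 = -1)
S(x) = 8 + x²
o(c) = 1 - c
v(U) = -⅛ (v(U) = 1/(1 - (8 + (-1)²)) = 1/(1 - (8 + 1)) = 1/(1 - 1*9) = 1/(1 - 9) = 1/(-8) = -⅛)
v(a) - 4497605 = -⅛ - 4497605 = -35980841/8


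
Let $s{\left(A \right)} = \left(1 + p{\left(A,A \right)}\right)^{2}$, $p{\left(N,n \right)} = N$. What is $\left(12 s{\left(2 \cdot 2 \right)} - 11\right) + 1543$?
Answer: $1832$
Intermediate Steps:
$s{\left(A \right)} = \left(1 + A\right)^{2}$
$\left(12 s{\left(2 \cdot 2 \right)} - 11\right) + 1543 = \left(12 \left(1 + 2 \cdot 2\right)^{2} - 11\right) + 1543 = \left(12 \left(1 + 4\right)^{2} - 11\right) + 1543 = \left(12 \cdot 5^{2} - 11\right) + 1543 = \left(12 \cdot 25 - 11\right) + 1543 = \left(300 - 11\right) + 1543 = 289 + 1543 = 1832$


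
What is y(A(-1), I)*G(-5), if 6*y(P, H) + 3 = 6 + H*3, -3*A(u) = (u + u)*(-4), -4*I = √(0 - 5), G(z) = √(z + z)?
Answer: I*√10*(4 - I*√5)/8 ≈ 0.88388 + 1.5811*I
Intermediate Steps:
G(z) = √2*√z (G(z) = √(2*z) = √2*√z)
I = -I*√5/4 (I = -√(0 - 5)/4 = -I*√5/4 ≈ -0.55902*I)
A(u) = 8*u/3 (A(u) = -(u + u)*(-4)/3 = -2*u*(-4)/3 = -(-8)*u/3 = 8*u/3)
y(P, H) = ½ + H/2 (y(P, H) = -½ + (6 + H*3)/6 = -½ + (6 + 3*H)/6 = -½ + (1 + H/2) = ½ + H/2)
y(A(-1), I)*G(-5) = (½ + (-I*√5/4)/2)*(√2*√(-5)) = (½ - I*√5/8)*(√2*(I*√5)) = (½ - I*√5/8)*(I*√10) = I*√10*(½ - I*√5/8)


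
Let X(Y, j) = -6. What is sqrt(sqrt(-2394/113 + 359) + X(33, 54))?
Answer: sqrt(-76614 + 113*sqrt(4313549))/113 ≈ 3.5185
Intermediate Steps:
sqrt(sqrt(-2394/113 + 359) + X(33, 54)) = sqrt(sqrt(-2394/113 + 359) - 6) = sqrt(sqrt(38173/113) - 6) = sqrt(sqrt(4313549)/113 - 6) = sqrt(-6 + sqrt(4313549)/113)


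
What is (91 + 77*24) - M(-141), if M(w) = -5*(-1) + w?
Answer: 2075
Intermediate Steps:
M(w) = 5 + w
(91 + 77*24) - M(-141) = (91 + 77*24) - (5 - 141) = (91 + 1848) - 1*(-136) = 1939 + 136 = 2075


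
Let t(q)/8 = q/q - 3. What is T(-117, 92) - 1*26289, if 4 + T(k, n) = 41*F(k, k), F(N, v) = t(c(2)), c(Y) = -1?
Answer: -26949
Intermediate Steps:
t(q) = -16 (t(q) = 8*(q/q - 3) = 8*(1 - 3) = 8*(-2) = -16)
F(N, v) = -16
T(k, n) = -660 (T(k, n) = -4 + 41*(-16) = -4 - 656 = -660)
T(-117, 92) - 1*26289 = -660 - 1*26289 = -660 - 26289 = -26949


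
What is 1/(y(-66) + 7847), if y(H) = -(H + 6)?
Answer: 1/7907 ≈ 0.00012647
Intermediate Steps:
y(H) = -6 - H (y(H) = -(6 + H) = -6 - H)
1/(y(-66) + 7847) = 1/((-6 - 1*(-66)) + 7847) = 1/((-6 + 66) + 7847) = 1/(60 + 7847) = 1/7907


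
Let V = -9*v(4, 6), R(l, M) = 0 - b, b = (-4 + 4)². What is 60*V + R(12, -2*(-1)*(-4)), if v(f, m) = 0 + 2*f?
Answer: -4320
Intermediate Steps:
v(f, m) = 2*f
b = 0 (b = 0² = 0)
R(l, M) = 0 (R(l, M) = 0 - 1*0 = 0 + 0 = 0)
V = -72 (V = -18*4 = -9*8 = -72)
60*V + R(12, -2*(-1)*(-4)) = 60*(-72) + 0 = -4320 + 0 = -4320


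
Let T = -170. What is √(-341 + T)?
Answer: I*√511 ≈ 22.605*I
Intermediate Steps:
√(-341 + T) = √(-341 - 170) = √(-511) = I*√511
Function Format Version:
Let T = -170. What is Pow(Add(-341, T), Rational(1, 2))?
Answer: Mul(I, Pow(511, Rational(1, 2))) ≈ Mul(22.605, I)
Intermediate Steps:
Pow(Add(-341, T), Rational(1, 2)) = Pow(Add(-341, -170), Rational(1, 2)) = Pow(-511, Rational(1, 2)) = Mul(I, Pow(511, Rational(1, 2)))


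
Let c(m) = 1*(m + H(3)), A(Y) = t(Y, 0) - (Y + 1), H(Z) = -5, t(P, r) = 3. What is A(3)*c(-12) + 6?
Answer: 23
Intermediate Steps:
A(Y) = 2 - Y (A(Y) = 3 - (Y + 1) = 3 - (1 + Y) = 3 + (-1 - Y) = 2 - Y)
c(m) = -5 + m (c(m) = 1*(m - 5) = 1*(-5 + m) = -5 + m)
A(3)*c(-12) + 6 = (2 - 1*3)*(-5 - 12) + 6 = (2 - 3)*(-17) + 6 = -1*(-17) + 6 = 17 + 6 = 23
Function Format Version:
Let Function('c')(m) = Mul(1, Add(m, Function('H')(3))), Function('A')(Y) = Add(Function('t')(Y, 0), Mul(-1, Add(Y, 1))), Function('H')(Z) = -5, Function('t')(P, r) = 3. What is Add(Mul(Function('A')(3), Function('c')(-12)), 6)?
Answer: 23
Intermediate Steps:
Function('A')(Y) = Add(2, Mul(-1, Y)) (Function('A')(Y) = Add(3, Mul(-1, Add(Y, 1))) = Add(3, Mul(-1, Add(1, Y))) = Add(3, Add(-1, Mul(-1, Y))) = Add(2, Mul(-1, Y)))
Function('c')(m) = Add(-5, m) (Function('c')(m) = Mul(1, Add(m, -5)) = Mul(1, Add(-5, m)) = Add(-5, m))
Add(Mul(Function('A')(3), Function('c')(-12)), 6) = Add(Mul(Add(2, Mul(-1, 3)), Add(-5, -12)), 6) = Add(Mul(Add(2, -3), -17), 6) = Add(Mul(-1, -17), 6) = Add(17, 6) = 23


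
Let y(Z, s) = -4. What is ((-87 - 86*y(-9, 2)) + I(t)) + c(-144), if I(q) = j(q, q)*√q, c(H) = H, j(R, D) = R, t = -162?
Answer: 113 - 1458*I*√2 ≈ 113.0 - 2061.9*I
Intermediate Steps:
I(q) = q^(3/2) (I(q) = q*√q = q^(3/2))
((-87 - 86*y(-9, 2)) + I(t)) + c(-144) = ((-87 - 86*(-4)) + (-162)^(3/2)) - 144 = ((-87 + 344) - 1458*I*√2) - 144 = (257 - 1458*I*√2) - 144 = 113 - 1458*I*√2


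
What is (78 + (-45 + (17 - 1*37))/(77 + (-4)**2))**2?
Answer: 51681721/8649 ≈ 5975.5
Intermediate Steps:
(78 + (-45 + (17 - 1*37))/(77 + (-4)**2))**2 = (78 + (-45 + (17 - 37))/(77 + 16))**2 = (78 + (-45 - 20)/93)**2 = (78 - 65*1/93)**2 = (78 - 65/93)**2 = (7189/93)**2 = 51681721/8649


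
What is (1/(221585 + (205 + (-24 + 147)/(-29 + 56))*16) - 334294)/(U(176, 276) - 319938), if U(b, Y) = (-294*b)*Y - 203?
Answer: 135351695929/5911968978977 ≈ 0.022895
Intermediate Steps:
U(b, Y) = -203 - 294*Y*b (U(b, Y) = -294*Y*b - 203 = -203 - 294*Y*b)
(1/(221585 + (205 + (-24 + 147)/(-29 + 56))*16) - 334294)/(U(176, 276) - 319938) = (1/(221585 + (205 + (-24 + 147)/(-29 + 56))*16) - 334294)/((-203 - 294*276*176) - 319938) = (1/(221585 + (205 + 123/27)*16) - 334294)/((-203 - 14281344) - 319938) = (1/(221585 + (205 + 123*(1/27))*16) - 334294)/(-14281547 - 319938) = (1/(221585 + (205 + 41/9)*16) - 334294)/(-14601485) = (1/(221585 + (1886/9)*16) - 334294)*(-1/14601485) = (1/(221585 + 30176/9) - 334294)*(-1/14601485) = (1/(2024441/9) - 334294)*(-1/14601485) = (9/2024441 - 334294)*(-1/14601485) = -676758479645/2024441*(-1/14601485) = 135351695929/5911968978977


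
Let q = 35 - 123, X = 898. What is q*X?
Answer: -79024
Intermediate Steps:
q = -88
q*X = -88*898 = -79024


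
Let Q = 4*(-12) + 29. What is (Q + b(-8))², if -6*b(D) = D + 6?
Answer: 3136/9 ≈ 348.44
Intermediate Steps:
b(D) = -1 - D/6 (b(D) = -(D + 6)/6 = -(6 + D)/6 = -1 - D/6)
Q = -19 (Q = -48 + 29 = -19)
(Q + b(-8))² = (-19 + (-1 - ⅙*(-8)))² = (-19 + (-1 + 4/3))² = (-19 + ⅓)² = (-56/3)² = 3136/9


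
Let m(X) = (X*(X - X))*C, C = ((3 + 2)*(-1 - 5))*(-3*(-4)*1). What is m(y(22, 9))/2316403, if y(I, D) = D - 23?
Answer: 0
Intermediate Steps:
y(I, D) = -23 + D
C = -360 (C = (5*(-6))*(12*1) = -30*12 = -360)
m(X) = 0 (m(X) = (X*(X - X))*(-360) = (X*0)*(-360) = 0*(-360) = 0)
m(y(22, 9))/2316403 = 0/2316403 = 0*(1/2316403) = 0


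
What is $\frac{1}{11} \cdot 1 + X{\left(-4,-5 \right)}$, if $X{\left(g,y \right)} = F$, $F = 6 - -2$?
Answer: $\frac{89}{11} \approx 8.0909$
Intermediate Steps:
$F = 8$ ($F = 6 + 2 = 8$)
$X{\left(g,y \right)} = 8$
$\frac{1}{11} \cdot 1 + X{\left(-4,-5 \right)} = \frac{1}{11} \cdot 1 + 8 = \frac{1}{11} + 8 = \frac{89}{11}$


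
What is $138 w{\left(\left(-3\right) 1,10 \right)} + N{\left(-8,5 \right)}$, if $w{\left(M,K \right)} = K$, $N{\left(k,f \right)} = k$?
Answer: $1372$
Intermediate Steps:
$138 w{\left(\left(-3\right) 1,10 \right)} + N{\left(-8,5 \right)} = 138 \cdot 10 - 8 = 1380 - 8 = 1372$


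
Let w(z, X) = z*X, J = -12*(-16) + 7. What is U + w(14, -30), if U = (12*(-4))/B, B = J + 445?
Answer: -67632/161 ≈ -420.07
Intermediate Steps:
J = 199 (J = 192 + 7 = 199)
B = 644 (B = 199 + 445 = 644)
U = -12/161 (U = (12*(-4))/644 = -48*1/644 = -12/161 ≈ -0.074534)
w(z, X) = X*z
U + w(14, -30) = -12/161 - 30*14 = -12/161 - 420 = -67632/161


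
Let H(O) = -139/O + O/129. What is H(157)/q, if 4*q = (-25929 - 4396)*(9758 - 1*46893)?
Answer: 26872/22807285575375 ≈ 1.1782e-9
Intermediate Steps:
q = 1126118875/4 (q = ((-25929 - 4396)*(9758 - 1*46893))/4 = (-30325*(9758 - 46893))/4 = (-30325*(-37135))/4 = (¼)*1126118875 = 1126118875/4 ≈ 2.8153e+8)
H(O) = -139/O + O/129 (H(O) = -139/O + O*(1/129) = -139/O + O/129)
H(157)/q = (-139/157 + (1/129)*157)/(1126118875/4) = (-139*1/157 + 157/129)*(4/1126118875) = (-139/157 + 157/129)*(4/1126118875) = (6718/20253)*(4/1126118875) = 26872/22807285575375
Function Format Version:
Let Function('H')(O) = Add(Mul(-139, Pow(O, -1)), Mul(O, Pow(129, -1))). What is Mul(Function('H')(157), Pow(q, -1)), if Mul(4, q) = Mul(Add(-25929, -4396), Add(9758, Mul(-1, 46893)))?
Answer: Rational(26872, 22807285575375) ≈ 1.1782e-9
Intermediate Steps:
q = Rational(1126118875, 4) (q = Mul(Rational(1, 4), Mul(Add(-25929, -4396), Add(9758, Mul(-1, 46893)))) = Mul(Rational(1, 4), Mul(-30325, Add(9758, -46893))) = Mul(Rational(1, 4), Mul(-30325, -37135)) = Mul(Rational(1, 4), 1126118875) = Rational(1126118875, 4) ≈ 2.8153e+8)
Function('H')(O) = Add(Mul(-139, Pow(O, -1)), Mul(Rational(1, 129), O)) (Function('H')(O) = Add(Mul(-139, Pow(O, -1)), Mul(O, Rational(1, 129))) = Add(Mul(-139, Pow(O, -1)), Mul(Rational(1, 129), O)))
Mul(Function('H')(157), Pow(q, -1)) = Mul(Add(Mul(-139, Pow(157, -1)), Mul(Rational(1, 129), 157)), Pow(Rational(1126118875, 4), -1)) = Mul(Add(Mul(-139, Rational(1, 157)), Rational(157, 129)), Rational(4, 1126118875)) = Mul(Add(Rational(-139, 157), Rational(157, 129)), Rational(4, 1126118875)) = Mul(Rational(6718, 20253), Rational(4, 1126118875)) = Rational(26872, 22807285575375)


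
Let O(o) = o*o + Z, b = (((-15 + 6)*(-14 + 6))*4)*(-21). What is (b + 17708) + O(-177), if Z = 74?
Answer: 43063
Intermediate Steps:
b = -6048 (b = (-9*(-8)*4)*(-21) = (72*4)*(-21) = 288*(-21) = -6048)
O(o) = 74 + o² (O(o) = o*o + 74 = o² + 74 = 74 + o²)
(b + 17708) + O(-177) = (-6048 + 17708) + (74 + (-177)²) = 11660 + (74 + 31329) = 11660 + 31403 = 43063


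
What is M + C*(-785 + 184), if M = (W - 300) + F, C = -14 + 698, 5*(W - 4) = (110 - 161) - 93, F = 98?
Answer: -2056554/5 ≈ -4.1131e+5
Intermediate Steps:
W = -124/5 (W = 4 + ((110 - 161) - 93)/5 = 4 + (-51 - 93)/5 = 4 + (1/5)*(-144) = 4 - 144/5 = -124/5 ≈ -24.800)
C = 684
M = -1134/5 (M = (-124/5 - 300) + 98 = -1624/5 + 98 = -1134/5 ≈ -226.80)
M + C*(-785 + 184) = -1134/5 + 684*(-785 + 184) = -1134/5 + 684*(-601) = -1134/5 - 411084 = -2056554/5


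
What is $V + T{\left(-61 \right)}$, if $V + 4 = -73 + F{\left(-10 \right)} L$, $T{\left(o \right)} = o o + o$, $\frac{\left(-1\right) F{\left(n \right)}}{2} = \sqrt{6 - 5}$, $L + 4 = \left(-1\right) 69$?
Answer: $3729$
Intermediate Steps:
$L = -73$ ($L = -4 - 69 = -73$)
$F{\left(n \right)} = -2$ ($F{\left(n \right)} = - 2 \sqrt{6 - 5} = - 2 \sqrt{1} = \left(-2\right) 1 = -2$)
$T{\left(o \right)} = o + o^{2}$ ($T{\left(o \right)} = o^{2} + o = o + o^{2}$)
$V = 69$ ($V = -4 - -73 = -4 + \left(-73 + 146\right) = -4 + 73 = 69$)
$V + T{\left(-61 \right)} = 69 - 61 \left(1 - 61\right) = 69 - -3660 = 69 + 3660 = 3729$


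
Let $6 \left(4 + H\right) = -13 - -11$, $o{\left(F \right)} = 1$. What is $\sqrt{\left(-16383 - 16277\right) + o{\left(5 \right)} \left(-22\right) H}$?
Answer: $\frac{i \sqrt{293082}}{3} \approx 180.46 i$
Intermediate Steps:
$H = - \frac{13}{3}$ ($H = -4 + \frac{-13 - -11}{6} = -4 + \frac{-13 + 11}{6} = -4 + \frac{1}{6} \left(-2\right) = -4 - \frac{1}{3} = - \frac{13}{3} \approx -4.3333$)
$\sqrt{\left(-16383 - 16277\right) + o{\left(5 \right)} \left(-22\right) H} = \sqrt{\left(-16383 - 16277\right) + 1 \left(-22\right) \left(- \frac{13}{3}\right)} = \sqrt{-32660 - - \frac{286}{3}} = \sqrt{-32660 + \frac{286}{3}} = \sqrt{- \frac{97694}{3}} = \frac{i \sqrt{293082}}{3}$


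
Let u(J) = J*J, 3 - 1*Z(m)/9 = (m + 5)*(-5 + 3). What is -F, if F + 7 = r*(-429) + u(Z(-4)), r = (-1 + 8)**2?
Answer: 19003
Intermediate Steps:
Z(m) = 117 + 18*m (Z(m) = 27 - 9*(m + 5)*(-5 + 3) = 27 - 9*(5 + m)*(-2) = 27 - 9*(-10 - 2*m) = 27 + (90 + 18*m) = 117 + 18*m)
u(J) = J**2
r = 49 (r = 7**2 = 49)
F = -19003 (F = -7 + (49*(-429) + (117 + 18*(-4))**2) = -7 + (-21021 + (117 - 72)**2) = -7 + (-21021 + 45**2) = -7 + (-21021 + 2025) = -7 - 18996 = -19003)
-F = -1*(-19003) = 19003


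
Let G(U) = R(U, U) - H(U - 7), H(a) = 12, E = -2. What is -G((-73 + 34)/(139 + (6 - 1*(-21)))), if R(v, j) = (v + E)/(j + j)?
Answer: 565/78 ≈ 7.2436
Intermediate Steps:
R(v, j) = (-2 + v)/(2*j) (R(v, j) = (v - 2)/(j + j) = (-2 + v)/((2*j)) = (-2 + v)*(1/(2*j)) = (-2 + v)/(2*j))
G(U) = -12 + (-2 + U)/(2*U) (G(U) = (-2 + U)/(2*U) - 1*12 = (-2 + U)/(2*U) - 12 = -12 + (-2 + U)/(2*U))
-G((-73 + 34)/(139 + (6 - 1*(-21)))) = -(-23/2 - 1/((-73 + 34)/(139 + (6 - 1*(-21))))) = -(-23/2 - 1/((-39/(139 + (6 + 21))))) = -(-23/2 - 1/((-39/(139 + 27)))) = -(-23/2 - 1/((-39/166))) = -(-23/2 - 1/((-39*1/166))) = -(-23/2 - 1/(-39/166)) = -(-23/2 - 1*(-166/39)) = -(-23/2 + 166/39) = -1*(-565/78) = 565/78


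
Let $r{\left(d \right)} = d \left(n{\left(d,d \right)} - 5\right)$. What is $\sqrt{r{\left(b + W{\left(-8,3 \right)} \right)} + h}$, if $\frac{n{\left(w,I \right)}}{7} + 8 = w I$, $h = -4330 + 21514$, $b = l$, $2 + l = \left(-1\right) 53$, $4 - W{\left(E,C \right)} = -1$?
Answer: $3 i \sqrt{94974} \approx 924.54 i$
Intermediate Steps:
$W{\left(E,C \right)} = 5$ ($W{\left(E,C \right)} = 4 - -1 = 4 + 1 = 5$)
$l = -55$ ($l = -2 - 53 = -55$)
$b = -55$
$h = 17184$
$n{\left(w,I \right)} = -56 + 7 I w$ ($n{\left(w,I \right)} = -56 + 7 w I = -56 + 7 I w$)
$r{\left(d \right)} = d \left(-61 + 7 d^{2}\right)$ ($r{\left(d \right)} = d \left(\left(-56 + 7 d d\right) - 5\right) = d \left(\left(-56 + 7 d^{2}\right) - 5\right) = d \left(-61 + 7 d^{2}\right)$)
$\sqrt{r{\left(b + W{\left(-8,3 \right)} \right)} + h} = \sqrt{\left(-55 + 5\right) \left(-61 + 7 \left(-55 + 5\right)^{2}\right) + 17184} = \sqrt{- 50 \left(-61 + 7 \left(-50\right)^{2}\right) + 17184} = \sqrt{- 50 \left(-61 + 7 \cdot 2500\right) + 17184} = \sqrt{- 50 \left(-61 + 17500\right) + 17184} = \sqrt{\left(-50\right) 17439 + 17184} = \sqrt{-871950 + 17184} = \sqrt{-854766} = 3 i \sqrt{94974}$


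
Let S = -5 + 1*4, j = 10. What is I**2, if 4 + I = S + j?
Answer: 25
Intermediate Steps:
S = -1 (S = -5 + 4 = -1)
I = 5 (I = -4 + (-1 + 10) = -4 + 9 = 5)
I**2 = 5**2 = 25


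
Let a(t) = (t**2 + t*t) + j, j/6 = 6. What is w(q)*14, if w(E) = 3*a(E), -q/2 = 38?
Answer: 486696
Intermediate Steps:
q = -76 (q = -2*38 = -76)
j = 36 (j = 6*6 = 36)
a(t) = 36 + 2*t**2 (a(t) = (t**2 + t*t) + 36 = (t**2 + t**2) + 36 = 2*t**2 + 36 = 36 + 2*t**2)
w(E) = 108 + 6*E**2 (w(E) = 3*(36 + 2*E**2) = 108 + 6*E**2)
w(q)*14 = (108 + 6*(-76)**2)*14 = (108 + 6*5776)*14 = (108 + 34656)*14 = 34764*14 = 486696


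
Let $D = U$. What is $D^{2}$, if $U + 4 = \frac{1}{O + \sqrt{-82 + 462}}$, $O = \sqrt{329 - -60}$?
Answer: $\frac{\left(-1 + 4 \sqrt{389} + 8 \sqrt{95}\right)^{2}}{\left(\sqrt{389} + 2 \sqrt{95}\right)^{2}} \approx 15.797$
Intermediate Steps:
$O = \sqrt{389}$ ($O = \sqrt{329 + 60} = \sqrt{389} \approx 19.723$)
$U = -4 + \frac{1}{\sqrt{389} + 2 \sqrt{95}}$ ($U = -4 + \frac{1}{\sqrt{389} + \sqrt{-82 + 462}} = -4 + \frac{1}{\sqrt{389} + \sqrt{380}} = -4 + \frac{1}{\sqrt{389} + 2 \sqrt{95}} \approx -3.9745$)
$D = \frac{1 - 8 \sqrt{95} - 4 \sqrt{389}}{\sqrt{389} + 2 \sqrt{95}} \approx -3.9745$
$D^{2} = \left(\frac{1 - 8 \sqrt{95} - 4 \sqrt{389}}{\sqrt{389} + 2 \sqrt{95}}\right)^{2} = \frac{\left(1 - 8 \sqrt{95} - 4 \sqrt{389}\right)^{2}}{\left(\sqrt{389} + 2 \sqrt{95}\right)^{2}}$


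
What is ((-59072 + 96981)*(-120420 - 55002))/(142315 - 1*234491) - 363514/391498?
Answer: 650864153676335/9021679912 ≈ 72145.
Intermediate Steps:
((-59072 + 96981)*(-120420 - 55002))/(142315 - 1*234491) - 363514/391498 = (37909*(-175422))/(142315 - 234491) - 363514*1/391498 = -6650072598/(-92176) - 181757/195749 = -6650072598*(-1/92176) - 181757/195749 = 3325036299/46088 - 181757/195749 = 650864153676335/9021679912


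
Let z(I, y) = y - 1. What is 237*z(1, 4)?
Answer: 711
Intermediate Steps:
z(I, y) = -1 + y
237*z(1, 4) = 237*(-1 + 4) = 237*3 = 711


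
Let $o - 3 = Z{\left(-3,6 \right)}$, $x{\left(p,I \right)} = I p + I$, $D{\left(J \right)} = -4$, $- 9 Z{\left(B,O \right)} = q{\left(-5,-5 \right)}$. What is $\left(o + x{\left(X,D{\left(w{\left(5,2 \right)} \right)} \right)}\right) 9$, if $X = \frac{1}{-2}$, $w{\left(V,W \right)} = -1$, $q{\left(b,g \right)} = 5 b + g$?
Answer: $39$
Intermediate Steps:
$q{\left(b,g \right)} = g + 5 b$
$Z{\left(B,O \right)} = \frac{10}{3}$ ($Z{\left(B,O \right)} = - \frac{-5 + 5 \left(-5\right)}{9} = - \frac{-5 - 25}{9} = \left(- \frac{1}{9}\right) \left(-30\right) = \frac{10}{3}$)
$X = - \frac{1}{2} \approx -0.5$
$x{\left(p,I \right)} = I + I p$
$o = \frac{19}{3}$ ($o = 3 + \frac{10}{3} = \frac{19}{3} \approx 6.3333$)
$\left(o + x{\left(X,D{\left(w{\left(5,2 \right)} \right)} \right)}\right) 9 = \left(\frac{19}{3} - 4 \left(1 - \frac{1}{2}\right)\right) 9 = \left(\frac{19}{3} - 2\right) 9 = \frac{13}{3} \cdot 9 = 39$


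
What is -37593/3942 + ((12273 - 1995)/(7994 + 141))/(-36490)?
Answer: -619965435157/65009306850 ≈ -9.5366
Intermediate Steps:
-37593/3942 + ((12273 - 1995)/(7994 + 141))/(-36490) = -37593*1/3942 + (10278/8135)*(-1/36490) = -4177/438 + (10278*(1/8135))*(-1/36490) = -4177/438 + (10278/8135)*(-1/36490) = -4177/438 - 5139/148423075 = -619965435157/65009306850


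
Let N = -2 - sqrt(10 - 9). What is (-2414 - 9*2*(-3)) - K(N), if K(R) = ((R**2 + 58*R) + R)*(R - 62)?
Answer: -13280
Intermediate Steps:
N = -3 (N = -2 - sqrt(1) = -2 - 1*1 = -2 - 1 = -3)
K(R) = (-62 + R)*(R**2 + 59*R) (K(R) = (R**2 + 59*R)*(-62 + R) = (-62 + R)*(R**2 + 59*R))
(-2414 - 9*2*(-3)) - K(N) = (-2414 - 9*2*(-3)) - (-3)*(-3658 + (-3)**2 - 3*(-3)) = (-2414 - 18*(-3)) - (-3)*(-3658 + 9 + 9) = (-2414 + 54) - (-3)*(-3640) = -2360 - 1*10920 = -2360 - 10920 = -13280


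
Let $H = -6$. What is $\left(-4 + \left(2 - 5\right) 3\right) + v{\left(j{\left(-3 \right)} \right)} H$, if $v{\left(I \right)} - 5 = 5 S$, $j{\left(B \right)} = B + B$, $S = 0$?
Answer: $-43$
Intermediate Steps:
$j{\left(B \right)} = 2 B$
$v{\left(I \right)} = 5$ ($v{\left(I \right)} = 5 + 5 \cdot 0 = 5 + 0 = 5$)
$\left(-4 + \left(2 - 5\right) 3\right) + v{\left(j{\left(-3 \right)} \right)} H = \left(-4 + \left(2 - 5\right) 3\right) + 5 \left(-6\right) = \left(-4 - 9\right) - 30 = -13 - 30 = -43$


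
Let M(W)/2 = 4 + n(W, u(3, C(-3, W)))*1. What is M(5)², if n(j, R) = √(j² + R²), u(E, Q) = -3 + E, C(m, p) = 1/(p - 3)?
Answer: 324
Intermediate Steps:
C(m, p) = 1/(-3 + p)
n(j, R) = √(R² + j²)
M(W) = 8 + 2*√(W²) (M(W) = 2*(4 + √((-3 + 3)² + W²)*1) = 2*(4 + √(0² + W²)*1) = 2*(4 + √(0 + W²)*1) = 2*(4 + √(W²)*1) = 2*(4 + √(W²)) = 8 + 2*√(W²))
M(5)² = (8 + 2*√(5²))² = (8 + 2*√25)² = (8 + 2*5)² = (8 + 10)² = 18² = 324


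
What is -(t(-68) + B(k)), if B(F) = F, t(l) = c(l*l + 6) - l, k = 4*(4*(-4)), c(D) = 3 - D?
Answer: 4623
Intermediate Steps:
k = -64 (k = 4*(-16) = -64)
t(l) = -3 - l - l² (t(l) = (3 - (l*l + 6)) - l = (3 - (l² + 6)) - l = (3 - (6 + l²)) - l = (3 + (-6 - l²)) - l = (-3 - l²) - l = -3 - l - l²)
-(t(-68) + B(k)) = -((-3 - 1*(-68) - 1*(-68)²) - 64) = -((-3 + 68 - 1*4624) - 64) = -((-3 + 68 - 4624) - 64) = -(-4559 - 64) = -1*(-4623) = 4623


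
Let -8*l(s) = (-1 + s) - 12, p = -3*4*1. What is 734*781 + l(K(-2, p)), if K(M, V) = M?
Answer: 4586047/8 ≈ 5.7326e+5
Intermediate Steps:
p = -12 (p = -12*1 = -12)
l(s) = 13/8 - s/8 (l(s) = -((-1 + s) - 12)/8 = -(-13 + s)/8 = 13/8 - s/8)
734*781 + l(K(-2, p)) = 734*781 + (13/8 - ⅛*(-2)) = 573254 + (13/8 + ¼) = 573254 + 15/8 = 4586047/8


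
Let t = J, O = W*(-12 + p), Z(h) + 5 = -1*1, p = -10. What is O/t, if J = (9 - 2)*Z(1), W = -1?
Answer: -11/21 ≈ -0.52381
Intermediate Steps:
Z(h) = -6 (Z(h) = -5 - 1*1 = -5 - 1 = -6)
O = 22 (O = -(-12 - 10) = -1*(-22) = 22)
J = -42 (J = (9 - 2)*(-6) = 7*(-6) = -42)
t = -42
O/t = 22/(-42) = 22*(-1/42) = -11/21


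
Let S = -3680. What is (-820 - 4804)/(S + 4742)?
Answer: -2812/531 ≈ -5.2957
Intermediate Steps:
(-820 - 4804)/(S + 4742) = (-820 - 4804)/(-3680 + 4742) = -5624/1062 = -5624*1/1062 = -2812/531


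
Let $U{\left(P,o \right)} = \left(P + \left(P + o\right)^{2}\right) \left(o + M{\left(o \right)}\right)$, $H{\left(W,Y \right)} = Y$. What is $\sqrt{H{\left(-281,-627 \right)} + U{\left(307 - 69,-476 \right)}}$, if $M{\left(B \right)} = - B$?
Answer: $i \sqrt{627} \approx 25.04 i$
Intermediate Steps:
$U{\left(P,o \right)} = 0$ ($U{\left(P,o \right)} = \left(P + \left(P + o\right)^{2}\right) \left(o - o\right) = \left(P + \left(P + o\right)^{2}\right) 0 = 0$)
$\sqrt{H{\left(-281,-627 \right)} + U{\left(307 - 69,-476 \right)}} = \sqrt{-627 + 0} = \sqrt{-627} = i \sqrt{627}$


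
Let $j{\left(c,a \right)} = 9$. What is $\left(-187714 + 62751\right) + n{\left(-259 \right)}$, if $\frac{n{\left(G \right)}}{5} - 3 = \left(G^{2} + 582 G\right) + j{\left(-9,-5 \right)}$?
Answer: $-543188$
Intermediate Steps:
$n{\left(G \right)} = 60 + 5 G^{2} + 2910 G$ ($n{\left(G \right)} = 15 + 5 \left(\left(G^{2} + 582 G\right) + 9\right) = 15 + 5 \left(9 + G^{2} + 582 G\right) = 15 + \left(45 + 5 G^{2} + 2910 G\right) = 60 + 5 G^{2} + 2910 G$)
$\left(-187714 + 62751\right) + n{\left(-259 \right)} = \left(-187714 + 62751\right) + \left(60 + 5 \left(-259\right)^{2} + 2910 \left(-259\right)\right) = -124963 + \left(60 + 5 \cdot 67081 - 753690\right) = -124963 + \left(60 + 335405 - 753690\right) = -124963 - 418225 = -543188$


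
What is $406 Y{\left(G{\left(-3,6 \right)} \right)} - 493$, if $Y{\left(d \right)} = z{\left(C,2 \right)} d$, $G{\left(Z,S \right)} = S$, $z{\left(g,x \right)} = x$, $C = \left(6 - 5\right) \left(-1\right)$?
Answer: $4379$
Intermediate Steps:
$C = -1$ ($C = 1 \left(-1\right) = -1$)
$Y{\left(d \right)} = 2 d$
$406 Y{\left(G{\left(-3,6 \right)} \right)} - 493 = 406 \cdot 2 \cdot 6 - 493 = 406 \cdot 12 - 493 = 4872 - 493 = 4379$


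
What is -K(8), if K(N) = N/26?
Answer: -4/13 ≈ -0.30769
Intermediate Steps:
K(N) = N/26 (K(N) = N*(1/26) = N/26)
-K(8) = -8/26 = -1*4/13 = -4/13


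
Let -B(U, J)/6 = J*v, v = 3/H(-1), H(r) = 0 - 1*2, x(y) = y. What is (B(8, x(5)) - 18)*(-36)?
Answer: -972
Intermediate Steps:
H(r) = -2 (H(r) = 0 - 2 = -2)
v = -3/2 (v = 3/(-2) = 3*(-½) = -3/2 ≈ -1.5000)
B(U, J) = 9*J (B(U, J) = -6*J*(-3)/2 = -(-9)*J = 9*J)
(B(8, x(5)) - 18)*(-36) = (9*5 - 18)*(-36) = (45 - 18)*(-36) = 27*(-36) = -972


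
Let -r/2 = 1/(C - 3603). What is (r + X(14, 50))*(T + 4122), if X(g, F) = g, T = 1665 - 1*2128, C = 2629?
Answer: 24950721/487 ≈ 51234.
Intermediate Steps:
T = -463 (T = 1665 - 2128 = -463)
r = 1/487 (r = -2/(2629 - 3603) = -2/(-974) = -2*(-1/974) = 1/487 ≈ 0.0020534)
(r + X(14, 50))*(T + 4122) = (1/487 + 14)*(-463 + 4122) = (6819/487)*3659 = 24950721/487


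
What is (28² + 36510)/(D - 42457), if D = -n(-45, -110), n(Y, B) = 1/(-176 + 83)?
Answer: -1734171/1974250 ≈ -0.87840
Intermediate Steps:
n(Y, B) = -1/93 (n(Y, B) = 1/(-93) = -1/93)
D = 1/93 (D = -1*(-1/93) = 1/93 ≈ 0.010753)
(28² + 36510)/(D - 42457) = (28² + 36510)/(1/93 - 42457) = (784 + 36510)/(-3948500/93) = 37294*(-93/3948500) = -1734171/1974250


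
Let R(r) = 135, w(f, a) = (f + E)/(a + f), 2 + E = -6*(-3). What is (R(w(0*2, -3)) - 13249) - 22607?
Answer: -35721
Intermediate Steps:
E = 16 (E = -2 - 6*(-3) = -2 + 18 = 16)
w(f, a) = (16 + f)/(a + f) (w(f, a) = (f + 16)/(a + f) = (16 + f)/(a + f))
(R(w(0*2, -3)) - 13249) - 22607 = (135 - 13249) - 22607 = -13114 - 22607 = -35721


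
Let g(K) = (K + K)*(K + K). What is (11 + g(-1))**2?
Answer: 225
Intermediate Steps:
g(K) = 4*K**2 (g(K) = (2*K)*(2*K) = 4*K**2)
(11 + g(-1))**2 = (11 + 4*(-1)**2)**2 = (11 + 4*1)**2 = (11 + 4)**2 = 15**2 = 225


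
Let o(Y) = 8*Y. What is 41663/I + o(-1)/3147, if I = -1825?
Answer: -131128061/5743275 ≈ -22.832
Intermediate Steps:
41663/I + o(-1)/3147 = 41663/(-1825) + (8*(-1))/3147 = 41663*(-1/1825) - 8*1/3147 = -41663/1825 - 8/3147 = -131128061/5743275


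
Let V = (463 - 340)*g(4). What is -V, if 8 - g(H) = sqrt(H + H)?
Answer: -984 + 246*sqrt(2) ≈ -636.10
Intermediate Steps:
g(H) = 8 - sqrt(2)*sqrt(H) (g(H) = 8 - sqrt(H + H) = 8 - sqrt(2*H) = 8 - sqrt(2)*sqrt(H))
V = 984 - 246*sqrt(2) (V = (463 - 340)*(8 - sqrt(2)*sqrt(4)) = 123*(8 - 1*sqrt(2)*2) = 123*(8 - 2*sqrt(2)) = 984 - 246*sqrt(2) ≈ 636.10)
-V = -(984 - 246*sqrt(2)) = -984 + 246*sqrt(2)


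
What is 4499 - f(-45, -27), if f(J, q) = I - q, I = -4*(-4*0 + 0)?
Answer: 4472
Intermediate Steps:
I = 0 (I = -4*(0 + 0) = -4*0 = 0)
f(J, q) = -q (f(J, q) = 0 - q = -q)
4499 - f(-45, -27) = 4499 - (-1)*(-27) = 4499 - 1*27 = 4499 - 27 = 4472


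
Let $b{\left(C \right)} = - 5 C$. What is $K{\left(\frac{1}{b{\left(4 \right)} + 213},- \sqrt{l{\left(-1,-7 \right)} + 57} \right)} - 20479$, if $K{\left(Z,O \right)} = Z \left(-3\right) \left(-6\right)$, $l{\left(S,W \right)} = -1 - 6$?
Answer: $- \frac{3952429}{193} \approx -20479.0$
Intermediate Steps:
$l{\left(S,W \right)} = -7$ ($l{\left(S,W \right)} = -1 - 6 = -7$)
$K{\left(Z,O \right)} = 18 Z$ ($K{\left(Z,O \right)} = - 3 Z \left(-6\right) = 18 Z$)
$K{\left(\frac{1}{b{\left(4 \right)} + 213},- \sqrt{l{\left(-1,-7 \right)} + 57} \right)} - 20479 = \frac{18}{\left(-5\right) 4 + 213} - 20479 = \frac{18}{-20 + 213} - 20479 = \frac{18}{193} - 20479 = - \frac{3952429}{193}$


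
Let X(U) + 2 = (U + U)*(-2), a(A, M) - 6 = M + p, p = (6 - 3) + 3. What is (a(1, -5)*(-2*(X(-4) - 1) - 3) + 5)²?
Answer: 39204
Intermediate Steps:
p = 6 (p = 3 + 3 = 6)
a(A, M) = 12 + M (a(A, M) = 6 + (M + 6) = 6 + (6 + M) = 12 + M)
X(U) = -2 - 4*U (X(U) = -2 + (U + U)*(-2) = -2 + (2*U)*(-2) = -2 - 4*U)
(a(1, -5)*(-2*(X(-4) - 1) - 3) + 5)² = ((12 - 5)*(-2*((-2 - 4*(-4)) - 1) - 3) + 5)² = (7*(-2*((-2 + 16) - 1) - 3) + 5)² = (7*(-2*(14 - 1) - 3) + 5)² = (7*(-2*13 - 3) + 5)² = (7*(-26 - 3) + 5)² = (7*(-29) + 5)² = (-203 + 5)² = (-198)² = 39204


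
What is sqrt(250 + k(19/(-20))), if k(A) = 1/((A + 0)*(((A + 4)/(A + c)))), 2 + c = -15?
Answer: sqrt(344141870)/1159 ≈ 16.006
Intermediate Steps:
c = -17 (c = -2 - 15 = -17)
k(A) = (-17 + A)/(A*(4 + A)) (k(A) = 1/((A + 0)*(((A + 4)/(A - 17)))) = 1/(A*(((4 + A)/(-17 + A)))) = ((-17 + A)/(4 + A))/A = (-17 + A)/(A*(4 + A)))
sqrt(250 + k(19/(-20))) = sqrt(250 + (-17 + 19/(-20))/(((19/(-20)))*(4 + 19/(-20)))) = sqrt(250 + (-17 + 19*(-1/20))/(((19*(-1/20)))*(4 + 19*(-1/20)))) = sqrt(250 + (-17 - 19/20)/((-19/20)*(4 - 19/20))) = sqrt(250 - 20/19*(-359/20)/61/20) = sqrt(250 - 20/19*20/61*(-359/20)) = sqrt(250 + 7180/1159) = sqrt(296930/1159) = sqrt(344141870)/1159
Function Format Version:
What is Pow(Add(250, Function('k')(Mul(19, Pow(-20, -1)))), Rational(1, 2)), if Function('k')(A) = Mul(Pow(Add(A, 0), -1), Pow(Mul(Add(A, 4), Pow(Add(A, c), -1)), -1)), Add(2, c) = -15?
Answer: Mul(Rational(1, 1159), Pow(344141870, Rational(1, 2))) ≈ 16.006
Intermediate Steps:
c = -17 (c = Add(-2, -15) = -17)
Function('k')(A) = Mul(Pow(A, -1), Pow(Add(4, A), -1), Add(-17, A)) (Function('k')(A) = Mul(Pow(Add(A, 0), -1), Pow(Mul(Add(A, 4), Pow(Add(A, -17), -1)), -1)) = Mul(Pow(A, -1), Pow(Mul(Add(4, A), Pow(Add(-17, A), -1)), -1)) = Mul(Pow(A, -1), Pow(Mul(Pow(Add(-17, A), -1), Add(4, A)), -1)) = Mul(Pow(A, -1), Mul(Pow(Add(4, A), -1), Add(-17, A))) = Mul(Pow(A, -1), Pow(Add(4, A), -1), Add(-17, A)))
Pow(Add(250, Function('k')(Mul(19, Pow(-20, -1)))), Rational(1, 2)) = Pow(Add(250, Mul(Pow(Mul(19, Pow(-20, -1)), -1), Pow(Add(4, Mul(19, Pow(-20, -1))), -1), Add(-17, Mul(19, Pow(-20, -1))))), Rational(1, 2)) = Pow(Add(250, Mul(Pow(Mul(19, Rational(-1, 20)), -1), Pow(Add(4, Mul(19, Rational(-1, 20))), -1), Add(-17, Mul(19, Rational(-1, 20))))), Rational(1, 2)) = Pow(Add(250, Mul(Pow(Rational(-19, 20), -1), Pow(Add(4, Rational(-19, 20)), -1), Add(-17, Rational(-19, 20)))), Rational(1, 2)) = Pow(Add(250, Mul(Rational(-20, 19), Pow(Rational(61, 20), -1), Rational(-359, 20))), Rational(1, 2)) = Pow(Add(250, Mul(Rational(-20, 19), Rational(20, 61), Rational(-359, 20))), Rational(1, 2)) = Pow(Add(250, Rational(7180, 1159)), Rational(1, 2)) = Pow(Rational(296930, 1159), Rational(1, 2)) = Mul(Rational(1, 1159), Pow(344141870, Rational(1, 2)))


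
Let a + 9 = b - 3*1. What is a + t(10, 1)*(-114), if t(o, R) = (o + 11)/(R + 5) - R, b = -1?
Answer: -298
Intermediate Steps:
t(o, R) = -R + (11 + o)/(5 + R) (t(o, R) = (11 + o)/(5 + R) - R = -R + (11 + o)/(5 + R))
a = -13 (a = -9 + (-1 - 3*1) = -9 + (-1 - 3) = -9 - 4 = -13)
a + t(10, 1)*(-114) = -13 + ((11 + 10 - 1*1² - 5*1)/(5 + 1))*(-114) = -13 + ((11 + 10 - 1*1 - 5)/6)*(-114) = -13 + ((11 + 10 - 1 - 5)/6)*(-114) = -13 + ((⅙)*15)*(-114) = -13 + (5/2)*(-114) = -13 - 285 = -298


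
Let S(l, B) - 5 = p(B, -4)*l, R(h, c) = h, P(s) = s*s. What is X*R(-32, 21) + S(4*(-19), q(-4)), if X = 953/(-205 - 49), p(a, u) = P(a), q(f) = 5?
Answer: -225417/127 ≈ -1774.9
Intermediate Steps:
P(s) = s²
p(a, u) = a²
X = -953/254 (X = 953/(-254) = 953*(-1/254) = -953/254 ≈ -3.7520)
S(l, B) = 5 + l*B² (S(l, B) = 5 + B²*l = 5 + l*B²)
X*R(-32, 21) + S(4*(-19), q(-4)) = -953/254*(-32) + (5 + (4*(-19))*5²) = 15248/127 + (5 - 76*25) = 15248/127 + (5 - 1900) = 15248/127 - 1895 = -225417/127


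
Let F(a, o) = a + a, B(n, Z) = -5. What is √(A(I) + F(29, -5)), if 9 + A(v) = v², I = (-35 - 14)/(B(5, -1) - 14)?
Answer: 7*√410/19 ≈ 7.4600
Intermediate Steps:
F(a, o) = 2*a
I = 49/19 (I = (-35 - 14)/(-5 - 14) = -49/(-19) = -49*(-1/19) = 49/19 ≈ 2.5789)
A(v) = -9 + v²
√(A(I) + F(29, -5)) = √((-9 + (49/19)²) + 2*29) = √((-9 + 2401/361) + 58) = √(-848/361 + 58) = √(20090/361) = 7*√410/19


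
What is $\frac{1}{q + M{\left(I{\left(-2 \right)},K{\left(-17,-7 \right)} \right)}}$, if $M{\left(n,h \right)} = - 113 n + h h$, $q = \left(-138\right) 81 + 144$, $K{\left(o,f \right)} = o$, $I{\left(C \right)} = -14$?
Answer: $- \frac{1}{9163} \approx -0.00010913$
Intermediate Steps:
$q = -11034$ ($q = -11178 + 144 = -11034$)
$M{\left(n,h \right)} = h^{2} - 113 n$ ($M{\left(n,h \right)} = - 113 n + h^{2} = h^{2} - 113 n$)
$\frac{1}{q + M{\left(I{\left(-2 \right)},K{\left(-17,-7 \right)} \right)}} = \frac{1}{-11034 + \left(\left(-17\right)^{2} - -1582\right)} = \frac{1}{-11034 + \left(289 + 1582\right)} = \frac{1}{-11034 + 1871} = \frac{1}{-9163} = - \frac{1}{9163}$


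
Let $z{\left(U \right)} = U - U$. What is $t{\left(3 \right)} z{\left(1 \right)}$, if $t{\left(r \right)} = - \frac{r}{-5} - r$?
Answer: $0$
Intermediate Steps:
$z{\left(U \right)} = 0$
$t{\left(r \right)} = - \frac{4 r}{5}$ ($t{\left(r \right)} = - \frac{r \left(-1\right)}{5} - r = - \frac{\left(-1\right) r}{5} - r = \frac{r}{5} - r = - \frac{4 r}{5}$)
$t{\left(3 \right)} z{\left(1 \right)} = \left(- \frac{4}{5}\right) 3 \cdot 0 = \left(- \frac{12}{5}\right) 0 = 0$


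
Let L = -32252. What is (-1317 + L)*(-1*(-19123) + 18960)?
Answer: -1278408227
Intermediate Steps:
(-1317 + L)*(-1*(-19123) + 18960) = (-1317 - 32252)*(-1*(-19123) + 18960) = -33569*(19123 + 18960) = -33569*38083 = -1278408227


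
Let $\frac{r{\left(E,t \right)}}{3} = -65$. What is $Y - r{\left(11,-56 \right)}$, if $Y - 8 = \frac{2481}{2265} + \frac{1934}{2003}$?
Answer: $\frac{310106446}{1512265} \approx 205.06$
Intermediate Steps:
$r{\left(E,t \right)} = -195$ ($r{\left(E,t \right)} = 3 \left(-65\right) = -195$)
$Y = \frac{15214771}{1512265}$ ($Y = 8 + \left(\frac{2481}{2265} + \frac{1934}{2003}\right) = 8 + \left(2481 \cdot \frac{1}{2265} + 1934 \cdot \frac{1}{2003}\right) = 8 + \left(\frac{827}{755} + \frac{1934}{2003}\right) = 8 + \frac{3116651}{1512265} = \frac{15214771}{1512265} \approx 10.061$)
$Y - r{\left(11,-56 \right)} = \frac{15214771}{1512265} - -195 = \frac{15214771}{1512265} + 195 = \frac{310106446}{1512265}$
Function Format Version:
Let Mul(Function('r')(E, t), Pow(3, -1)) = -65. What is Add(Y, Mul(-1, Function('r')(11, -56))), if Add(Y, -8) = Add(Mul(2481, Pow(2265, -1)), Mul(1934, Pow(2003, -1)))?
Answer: Rational(310106446, 1512265) ≈ 205.06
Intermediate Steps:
Function('r')(E, t) = -195 (Function('r')(E, t) = Mul(3, -65) = -195)
Y = Rational(15214771, 1512265) (Y = Add(8, Add(Mul(2481, Pow(2265, -1)), Mul(1934, Pow(2003, -1)))) = Add(8, Add(Mul(2481, Rational(1, 2265)), Mul(1934, Rational(1, 2003)))) = Add(8, Add(Rational(827, 755), Rational(1934, 2003))) = Add(8, Rational(3116651, 1512265)) = Rational(15214771, 1512265) ≈ 10.061)
Add(Y, Mul(-1, Function('r')(11, -56))) = Add(Rational(15214771, 1512265), Mul(-1, -195)) = Add(Rational(15214771, 1512265), 195) = Rational(310106446, 1512265)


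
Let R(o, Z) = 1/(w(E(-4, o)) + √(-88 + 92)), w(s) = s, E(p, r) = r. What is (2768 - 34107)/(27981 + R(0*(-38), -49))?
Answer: -62678/55963 ≈ -1.1200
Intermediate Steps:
R(o, Z) = 1/(2 + o) (R(o, Z) = 1/(o + √(-88 + 92)) = 1/(o + √4) = 1/(o + 2) = 1/(2 + o))
(2768 - 34107)/(27981 + R(0*(-38), -49)) = (2768 - 34107)/(27981 + 1/(2 + 0*(-38))) = -31339/(27981 + 1/(2 + 0)) = -31339/(27981 + 1/2) = -31339/(27981 + ½) = -31339/55963/2 = -31339*2/55963 = -62678/55963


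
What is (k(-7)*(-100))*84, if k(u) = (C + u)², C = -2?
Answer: -680400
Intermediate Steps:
k(u) = (-2 + u)²
(k(-7)*(-100))*84 = ((-2 - 7)²*(-100))*84 = ((-9)²*(-100))*84 = (81*(-100))*84 = -8100*84 = -680400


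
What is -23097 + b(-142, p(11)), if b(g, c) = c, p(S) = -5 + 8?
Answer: -23094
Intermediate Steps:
p(S) = 3
-23097 + b(-142, p(11)) = -23097 + 3 = -23094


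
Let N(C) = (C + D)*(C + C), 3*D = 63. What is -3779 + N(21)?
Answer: -2015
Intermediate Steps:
D = 21 (D = (⅓)*63 = 21)
N(C) = 2*C*(21 + C) (N(C) = (C + 21)*(C + C) = (21 + C)*(2*C) = 2*C*(21 + C))
-3779 + N(21) = -3779 + 2*21*(21 + 21) = -3779 + 2*21*42 = -3779 + 1764 = -2015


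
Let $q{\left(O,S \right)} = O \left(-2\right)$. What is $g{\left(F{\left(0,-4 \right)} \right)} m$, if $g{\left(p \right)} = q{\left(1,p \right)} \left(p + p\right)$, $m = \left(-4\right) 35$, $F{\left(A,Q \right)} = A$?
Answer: $0$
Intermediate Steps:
$q{\left(O,S \right)} = - 2 O$
$m = -140$
$g{\left(p \right)} = - 4 p$ ($g{\left(p \right)} = \left(-2\right) 1 \left(p + p\right) = - 2 \cdot 2 p = - 4 p$)
$g{\left(F{\left(0,-4 \right)} \right)} m = \left(-4\right) 0 \left(-140\right) = 0 \left(-140\right) = 0$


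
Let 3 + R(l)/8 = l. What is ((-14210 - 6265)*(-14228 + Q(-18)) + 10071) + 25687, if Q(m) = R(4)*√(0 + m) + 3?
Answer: 291292633 - 491400*I*√2 ≈ 2.9129e+8 - 6.9495e+5*I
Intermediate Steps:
R(l) = -24 + 8*l
Q(m) = 3 + 8*√m (Q(m) = (-24 + 8*4)*√(0 + m) + 3 = (-24 + 32)*√m + 3 = 8*√m + 3 = 3 + 8*√m)
((-14210 - 6265)*(-14228 + Q(-18)) + 10071) + 25687 = ((-14210 - 6265)*(-14228 + (3 + 8*√(-18))) + 10071) + 25687 = (-20475*(-14228 + (3 + 8*(3*I*√2))) + 10071) + 25687 = (-20475*(-14228 + (3 + 24*I*√2)) + 10071) + 25687 = (-20475*(-14225 + 24*I*√2) + 10071) + 25687 = ((291256875 - 491400*I*√2) + 10071) + 25687 = (291266946 - 491400*I*√2) + 25687 = 291292633 - 491400*I*√2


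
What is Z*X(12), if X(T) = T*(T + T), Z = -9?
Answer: -2592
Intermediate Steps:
X(T) = 2*T**2 (X(T) = T*(2*T) = 2*T**2)
Z*X(12) = -18*12**2 = -18*144 = -9*288 = -2592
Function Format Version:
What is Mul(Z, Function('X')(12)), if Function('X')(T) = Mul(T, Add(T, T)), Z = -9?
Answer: -2592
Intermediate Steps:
Function('X')(T) = Mul(2, Pow(T, 2)) (Function('X')(T) = Mul(T, Mul(2, T)) = Mul(2, Pow(T, 2)))
Mul(Z, Function('X')(12)) = Mul(-9, Mul(2, Pow(12, 2))) = Mul(-9, Mul(2, 144)) = Mul(-9, 288) = -2592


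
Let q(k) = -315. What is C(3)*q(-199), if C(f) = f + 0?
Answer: -945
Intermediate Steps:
C(f) = f
C(3)*q(-199) = 3*(-315) = -945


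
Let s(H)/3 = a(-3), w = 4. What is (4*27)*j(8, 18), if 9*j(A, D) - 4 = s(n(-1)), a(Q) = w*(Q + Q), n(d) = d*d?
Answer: -816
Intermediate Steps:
n(d) = d**2
a(Q) = 8*Q (a(Q) = 4*(Q + Q) = 4*(2*Q) = 8*Q)
s(H) = -72 (s(H) = 3*(8*(-3)) = 3*(-24) = -72)
j(A, D) = -68/9 (j(A, D) = 4/9 + (1/9)*(-72) = 4/9 - 8 = -68/9)
(4*27)*j(8, 18) = (4*27)*(-68/9) = 108*(-68/9) = -816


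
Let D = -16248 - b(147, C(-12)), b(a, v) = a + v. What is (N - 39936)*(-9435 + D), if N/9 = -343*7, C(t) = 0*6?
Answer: 1589707350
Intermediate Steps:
C(t) = 0
D = -16395 (D = -16248 - (147 + 0) = -16248 - 1*147 = -16248 - 147 = -16395)
N = -21609 (N = 9*(-343*7) = 9*(-2401) = -21609)
(N - 39936)*(-9435 + D) = (-21609 - 39936)*(-9435 - 16395) = -61545*(-25830) = 1589707350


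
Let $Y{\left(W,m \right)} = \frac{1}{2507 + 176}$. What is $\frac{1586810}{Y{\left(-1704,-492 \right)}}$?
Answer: $4257411230$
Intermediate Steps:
$Y{\left(W,m \right)} = \frac{1}{2683}$
$\frac{1586810}{Y{\left(-1704,-492 \right)}} = 1586810 \frac{1}{\frac{1}{2683}} = 1586810 \cdot 2683 = 4257411230$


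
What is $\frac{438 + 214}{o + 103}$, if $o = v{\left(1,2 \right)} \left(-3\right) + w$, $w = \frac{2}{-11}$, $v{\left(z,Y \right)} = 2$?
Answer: $\frac{7172}{1065} \approx 6.7343$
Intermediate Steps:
$w = - \frac{2}{11}$ ($w = 2 \left(- \frac{1}{11}\right) = - \frac{2}{11} \approx -0.18182$)
$o = - \frac{68}{11}$ ($o = 2 \left(-3\right) - \frac{2}{11} = -6 - \frac{2}{11} = - \frac{68}{11} \approx -6.1818$)
$\frac{438 + 214}{o + 103} = \frac{438 + 214}{- \frac{68}{11} + 103} = \frac{652}{\frac{1065}{11}} = 652 \cdot \frac{11}{1065} = \frac{7172}{1065}$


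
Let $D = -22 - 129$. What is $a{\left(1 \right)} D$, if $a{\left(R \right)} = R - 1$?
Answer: $0$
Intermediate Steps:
$a{\left(R \right)} = -1 + R$
$D = -151$ ($D = -22 - 129 = -151$)
$a{\left(1 \right)} D = \left(-1 + 1\right) \left(-151\right) = 0 \left(-151\right) = 0$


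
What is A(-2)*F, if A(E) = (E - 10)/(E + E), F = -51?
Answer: -153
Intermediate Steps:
A(E) = (-10 + E)/(2*E) (A(E) = (-10 + E)/((2*E)) = (-10 + E)*(1/(2*E)) = (-10 + E)/(2*E))
A(-2)*F = ((1/2)*(-10 - 2)/(-2))*(-51) = ((1/2)*(-1/2)*(-12))*(-51) = 3*(-51) = -153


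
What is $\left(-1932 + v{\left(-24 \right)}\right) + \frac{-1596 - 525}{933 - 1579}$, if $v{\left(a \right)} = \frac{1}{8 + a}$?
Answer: $- \frac{9967931}{5168} \approx -1928.8$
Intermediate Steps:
$\left(-1932 + v{\left(-24 \right)}\right) + \frac{-1596 - 525}{933 - 1579} = \left(-1932 + \frac{1}{8 - 24}\right) + \frac{-1596 - 525}{933 - 1579} = \left(-1932 + \frac{1}{-16}\right) - \frac{2121}{-646} = \left(-1932 - \frac{1}{16}\right) - - \frac{2121}{646} = - \frac{30913}{16} + \frac{2121}{646} = - \frac{9967931}{5168}$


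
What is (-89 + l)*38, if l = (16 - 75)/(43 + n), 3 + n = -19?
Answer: -73264/21 ≈ -3488.8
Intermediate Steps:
n = -22 (n = -3 - 19 = -22)
l = -59/21 (l = (16 - 75)/(43 - 22) = -59/21 ≈ -2.8095)
(-89 + l)*38 = (-89 - 59/21)*38 = -1928/21*38 = -73264/21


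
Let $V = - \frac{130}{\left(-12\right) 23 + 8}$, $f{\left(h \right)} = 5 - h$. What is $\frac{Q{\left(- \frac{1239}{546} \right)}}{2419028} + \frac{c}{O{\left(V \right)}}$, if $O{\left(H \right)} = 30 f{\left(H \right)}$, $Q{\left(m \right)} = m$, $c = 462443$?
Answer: $\frac{1948710188398343}{570769656600} \approx 3414.2$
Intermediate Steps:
$V = \frac{65}{134}$ ($V = - \frac{130}{-276 + 8} = - \frac{130}{-268} = \left(-130\right) \left(- \frac{1}{268}\right) = \frac{65}{134} \approx 0.48507$)
$O{\left(H \right)} = 150 - 30 H$ ($O{\left(H \right)} = 30 \left(5 - H\right) = 150 - 30 H$)
$\frac{Q{\left(- \frac{1239}{546} \right)}}{2419028} + \frac{c}{O{\left(V \right)}} = \frac{\left(-1239\right) \frac{1}{546}}{2419028} + \frac{462443}{150 - \frac{975}{67}} = \left(-1239\right) \frac{1}{546} \cdot \frac{1}{2419028} + \frac{462443}{150 - \frac{975}{67}} = \left(- \frac{59}{26}\right) \frac{1}{2419028} + \frac{462443}{\frac{9075}{67}} = - \frac{59}{62894728} + 462443 \cdot \frac{67}{9075} = - \frac{59}{62894728} + \frac{30983681}{9075} = \frac{1948710188398343}{570769656600}$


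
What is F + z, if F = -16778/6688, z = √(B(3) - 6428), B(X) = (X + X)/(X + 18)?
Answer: -8389/3344 + I*√314958/7 ≈ -2.5087 + 80.173*I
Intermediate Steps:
B(X) = 2*X/(18 + X) (B(X) = (2*X)/(18 + X) = 2*X/(18 + X))
z = I*√314958/7 (z = √(2*3/(18 + 3) - 6428) = √(2*3/21 - 6428) = √(2*3*(1/21) - 6428) = √(2/7 - 6428) = √(-44994/7) = I*√314958/7 ≈ 80.173*I)
F = -8389/3344 (F = -16778*1/6688 = -8389/3344 ≈ -2.5087)
F + z = -8389/3344 + I*√314958/7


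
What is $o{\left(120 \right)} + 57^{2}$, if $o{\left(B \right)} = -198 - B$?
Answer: $2931$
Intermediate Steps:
$o{\left(120 \right)} + 57^{2} = \left(-198 - 120\right) + 57^{2} = \left(-198 - 120\right) + 3249 = -318 + 3249 = 2931$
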